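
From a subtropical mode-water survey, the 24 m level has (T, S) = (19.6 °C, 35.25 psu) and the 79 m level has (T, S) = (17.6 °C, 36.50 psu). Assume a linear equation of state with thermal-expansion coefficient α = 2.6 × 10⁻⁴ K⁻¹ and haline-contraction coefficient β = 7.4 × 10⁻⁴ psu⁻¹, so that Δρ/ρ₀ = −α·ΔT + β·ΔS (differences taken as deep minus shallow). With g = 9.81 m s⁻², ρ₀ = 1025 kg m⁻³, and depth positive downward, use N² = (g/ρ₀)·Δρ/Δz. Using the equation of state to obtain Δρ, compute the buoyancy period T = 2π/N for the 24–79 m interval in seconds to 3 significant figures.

391 s

ΔT = -2.0 K, ΔS = +1.25 psu (deep − shallow).
Δρ/ρ₀ = −αΔT + βΔS = 5.20 × 10⁻⁴ + 9.25 × 10⁻⁴ = 1.445 × 10⁻³, so Δρ ≈ 1.481 kg m⁻³.
N² = (g/ρ₀)·Δρ/Δz = g·(Δρ/ρ₀)/Δz = 9.81 × 1.445 × 10⁻³ / 55 = 2.5774 × 10⁻⁴ s⁻².
N = √(2.5774 × 10⁻⁴) = 0.016054 rad s⁻¹ → T = 2π/N = 391.38 s ≈ 391 s.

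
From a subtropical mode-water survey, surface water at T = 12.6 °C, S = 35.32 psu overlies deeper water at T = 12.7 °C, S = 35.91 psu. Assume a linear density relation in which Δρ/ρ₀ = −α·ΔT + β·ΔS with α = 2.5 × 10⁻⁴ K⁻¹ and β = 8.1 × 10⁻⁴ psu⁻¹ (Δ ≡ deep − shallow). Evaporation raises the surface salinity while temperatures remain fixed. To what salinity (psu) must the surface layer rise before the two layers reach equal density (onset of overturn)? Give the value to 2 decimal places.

35.88 psu

Neutral buoyancy requires −α(T_deep − T_surf) + β(S_deep − S_surf′) = 0.
S_surf′ = S_deep − (α/β)·ΔT = 35.91 − (2.5 × 10⁻⁴/8.1 × 10⁻⁴)·(+0.1) = 35.8791 psu.
Increase required: 35.8791 − 35.32 = 0.5591 psu.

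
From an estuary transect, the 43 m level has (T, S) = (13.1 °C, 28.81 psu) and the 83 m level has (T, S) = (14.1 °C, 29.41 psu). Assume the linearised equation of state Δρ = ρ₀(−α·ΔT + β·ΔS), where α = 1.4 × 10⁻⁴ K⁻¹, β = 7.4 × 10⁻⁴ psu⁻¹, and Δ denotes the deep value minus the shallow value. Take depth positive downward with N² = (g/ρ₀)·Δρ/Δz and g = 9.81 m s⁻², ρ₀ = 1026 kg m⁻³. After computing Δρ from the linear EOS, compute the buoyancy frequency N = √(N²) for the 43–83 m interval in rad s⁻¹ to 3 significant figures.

ΔT = +1.0 K, ΔS = +0.60 psu (deep − shallow).
Δρ/ρ₀ = −αΔT + βΔS = -1.40 × 10⁻⁴ + 4.44 × 10⁻⁴ = 3.04 × 10⁻⁴, so Δρ ≈ 0.3119 kg m⁻³.
N² = (g/ρ₀)·Δρ/Δz = g·(Δρ/ρ₀)/Δz = 9.81 × 3.04 × 10⁻⁴ / 40 = 7.4556 × 10⁻⁵ s⁻².
N = √(7.4556 × 10⁻⁵) = 8.6346 × 10⁻³ rad s⁻¹ ≈ 8.63 × 10⁻³ rad s⁻¹.

8.63 × 10⁻³ rad s⁻¹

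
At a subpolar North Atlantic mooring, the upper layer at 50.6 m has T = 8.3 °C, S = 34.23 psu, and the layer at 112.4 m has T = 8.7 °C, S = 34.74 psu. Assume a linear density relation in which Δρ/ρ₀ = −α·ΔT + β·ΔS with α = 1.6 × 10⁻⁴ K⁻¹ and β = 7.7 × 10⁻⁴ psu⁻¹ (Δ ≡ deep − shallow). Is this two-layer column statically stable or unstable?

ΔT = 8.7 − 8.3 = +0.4 K and ΔS = 34.74 − 34.23 = +0.51 psu (deep − shallow).
−αΔT = -6.40 × 10⁻⁵; βΔS = 3.927 × 10⁻⁴; sum Δρ/ρ₀ = 3.287 × 10⁻⁴.
Δρ/ρ₀ > 0, so Δρ > 0: deeper water is denser → statically stable.

stable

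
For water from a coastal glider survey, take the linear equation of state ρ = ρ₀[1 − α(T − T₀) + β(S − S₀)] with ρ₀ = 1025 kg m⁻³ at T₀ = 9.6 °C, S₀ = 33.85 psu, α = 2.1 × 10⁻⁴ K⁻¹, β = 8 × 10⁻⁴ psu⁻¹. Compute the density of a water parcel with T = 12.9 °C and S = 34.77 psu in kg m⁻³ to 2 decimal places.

T − T₀ = +3.3 K, S − S₀ = +0.92 psu.
Bracket = 1 − α·(+3.3) + β·(+0.92) = 1 + (4.30 × 10⁻⁵) = 1.0000430.
ρ = 1025 × 1.0000430 = 1025.04 kg m⁻³.

1025.04 kg m⁻³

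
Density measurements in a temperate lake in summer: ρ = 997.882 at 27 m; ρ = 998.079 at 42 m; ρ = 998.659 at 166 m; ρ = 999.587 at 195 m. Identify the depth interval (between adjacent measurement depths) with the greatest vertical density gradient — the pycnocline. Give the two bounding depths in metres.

166–195 m

Compute the density gradient over each adjacent pair:
  27–42 m: Δρ/Δz = 0.197/15 = 0.013 kg m⁻⁴
  42–166 m: Δρ/Δz = 0.580/124 = 4.7 × 10⁻³ kg m⁻⁴
  166–195 m: Δρ/Δz = 0.928/29 = 0.032 kg m⁻⁴
The largest gradient is in the 166–195 m interval — the pycnocline.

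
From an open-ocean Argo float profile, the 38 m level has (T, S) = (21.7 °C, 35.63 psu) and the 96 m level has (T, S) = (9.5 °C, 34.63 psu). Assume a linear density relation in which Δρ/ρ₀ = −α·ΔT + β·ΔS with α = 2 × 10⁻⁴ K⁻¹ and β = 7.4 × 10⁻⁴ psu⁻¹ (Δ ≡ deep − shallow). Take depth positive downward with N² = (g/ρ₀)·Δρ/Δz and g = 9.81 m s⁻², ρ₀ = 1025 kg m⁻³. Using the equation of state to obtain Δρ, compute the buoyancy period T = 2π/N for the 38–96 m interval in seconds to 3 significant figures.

ΔT = -12.2 K, ΔS = -1.00 psu (deep − shallow).
Δρ/ρ₀ = −αΔT + βΔS = 2.44 × 10⁻³ − 7.40 × 10⁻⁴ = 1.70 × 10⁻³, so Δρ ≈ 1.742 kg m⁻³.
N² = (g/ρ₀)·Δρ/Δz = g·(Δρ/ρ₀)/Δz = 9.81 × 1.70 × 10⁻³ / 58 = 2.8753 × 10⁻⁴ s⁻².
N = √(2.8753 × 10⁻⁴) = 0.016957 rad s⁻¹ → T = 2π/N = 370.54 s ≈ 371 s.

371 s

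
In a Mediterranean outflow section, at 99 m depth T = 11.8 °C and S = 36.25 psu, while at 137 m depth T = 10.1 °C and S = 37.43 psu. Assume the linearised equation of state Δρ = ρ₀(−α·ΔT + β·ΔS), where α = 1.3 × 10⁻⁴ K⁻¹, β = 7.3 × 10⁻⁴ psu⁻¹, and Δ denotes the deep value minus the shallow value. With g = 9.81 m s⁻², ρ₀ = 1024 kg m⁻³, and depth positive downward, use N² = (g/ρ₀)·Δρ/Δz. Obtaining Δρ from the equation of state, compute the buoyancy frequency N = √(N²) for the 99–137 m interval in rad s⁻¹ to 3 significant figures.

ΔT = -1.7 K, ΔS = +1.18 psu (deep − shallow).
Δρ/ρ₀ = −αΔT + βΔS = 2.21 × 10⁻⁴ + 8.614 × 10⁻⁴ = 1.0824 × 10⁻³, so Δρ ≈ 1.108 kg m⁻³.
N² = (g/ρ₀)·Δρ/Δz = g·(Δρ/ρ₀)/Δz = 9.81 × 1.0824 × 10⁻³ / 38 = 2.7943 × 10⁻⁴ s⁻².
N = √(2.7943 × 10⁻⁴) = 0.016716 rad s⁻¹ ≈ 0.0167 rad s⁻¹.

0.0167 rad s⁻¹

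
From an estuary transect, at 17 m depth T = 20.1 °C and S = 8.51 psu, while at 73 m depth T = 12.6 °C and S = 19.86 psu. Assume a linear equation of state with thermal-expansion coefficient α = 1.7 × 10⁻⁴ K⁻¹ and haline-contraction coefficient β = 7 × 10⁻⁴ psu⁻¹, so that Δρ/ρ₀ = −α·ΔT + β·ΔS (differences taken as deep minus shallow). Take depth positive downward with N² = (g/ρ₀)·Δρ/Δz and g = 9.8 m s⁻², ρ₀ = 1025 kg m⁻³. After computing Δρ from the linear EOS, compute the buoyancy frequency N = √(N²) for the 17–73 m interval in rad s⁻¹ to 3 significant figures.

ΔT = -7.5 K, ΔS = +11.35 psu (deep − shallow).
Δρ/ρ₀ = −αΔT + βΔS = 1.275 × 10⁻³ + 7.945 × 10⁻³ = 9.22 × 10⁻³, so Δρ ≈ 9.450 kg m⁻³.
N² = (g/ρ₀)·Δρ/Δz = g·(Δρ/ρ₀)/Δz = 9.8 × 9.22 × 10⁻³ / 56 = 1.6135 × 10⁻³ s⁻².
N = √(1.6135 × 10⁻³) = 0.040168 rad s⁻¹ ≈ 0.0402 rad s⁻¹.

0.0402 rad s⁻¹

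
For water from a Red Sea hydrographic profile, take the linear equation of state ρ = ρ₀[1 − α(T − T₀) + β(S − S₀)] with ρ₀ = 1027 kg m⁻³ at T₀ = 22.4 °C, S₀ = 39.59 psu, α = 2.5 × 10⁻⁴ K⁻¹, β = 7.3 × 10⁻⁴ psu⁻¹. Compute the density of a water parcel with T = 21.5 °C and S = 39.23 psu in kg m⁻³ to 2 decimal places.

1026.96 kg m⁻³

T − T₀ = -0.9 K, S − S₀ = -0.36 psu.
Bracket = 1 − α·(-0.9) + β·(-0.36) = 1 + (-3.78 × 10⁻⁵) = 0.9999622.
ρ = 1027 × 0.9999622 = 1026.96 kg m⁻³.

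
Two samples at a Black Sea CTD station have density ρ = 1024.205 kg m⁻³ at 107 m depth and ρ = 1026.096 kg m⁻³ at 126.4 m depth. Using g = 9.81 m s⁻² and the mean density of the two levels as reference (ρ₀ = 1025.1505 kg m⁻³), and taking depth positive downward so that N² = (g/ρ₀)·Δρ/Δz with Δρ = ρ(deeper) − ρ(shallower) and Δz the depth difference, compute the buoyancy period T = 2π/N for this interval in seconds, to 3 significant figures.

Δρ = 1026.096 − 1024.205 = 1.891 kg m⁻³ over Δz = 126.4 − 107 = 19.4 m.
N² = (9.81/1025.1505) × (1.891/19.4) = 9.3276 × 10⁻⁴ s⁻².
N = √(9.3276 × 10⁻⁴) = 0.030541 rad s⁻¹, so T = 2π/N = 205.73 s ≈ 206 s.

206 s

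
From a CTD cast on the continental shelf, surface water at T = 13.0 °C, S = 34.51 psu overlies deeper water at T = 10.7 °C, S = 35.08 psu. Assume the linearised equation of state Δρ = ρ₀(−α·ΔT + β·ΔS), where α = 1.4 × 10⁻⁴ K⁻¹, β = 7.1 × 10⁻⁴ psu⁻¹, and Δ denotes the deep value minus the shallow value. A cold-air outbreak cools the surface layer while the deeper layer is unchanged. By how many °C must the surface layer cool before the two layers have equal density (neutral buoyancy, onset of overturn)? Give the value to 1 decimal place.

Neutral buoyancy requires Δρ = 0, i.e. −α(T_deep − T_surf′) + β(S_deep − S_surf) = 0.
T_surf′ = T_deep − (β/α)·ΔS = 10.7 − (7.1 × 10⁻⁴/1.4 × 10⁻⁴)·(+0.57) = 7.809 °C.
Cooling required: 13.0 − (7.809) = 5.191 °C.

5.2 °C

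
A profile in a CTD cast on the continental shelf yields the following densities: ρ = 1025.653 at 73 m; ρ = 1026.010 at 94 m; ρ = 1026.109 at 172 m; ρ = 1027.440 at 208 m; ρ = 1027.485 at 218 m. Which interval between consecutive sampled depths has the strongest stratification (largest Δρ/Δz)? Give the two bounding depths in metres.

172–208 m

Compute the density gradient over each adjacent pair:
  73–94 m: Δρ/Δz = 0.357/21 = 0.017 kg m⁻⁴
  94–172 m: Δρ/Δz = 0.099/78 = 1.3 × 10⁻³ kg m⁻⁴
  172–208 m: Δρ/Δz = 1.331/36 = 0.037 kg m⁻⁴
  208–218 m: Δρ/Δz = 0.045/10 = 4.5 × 10⁻³ kg m⁻⁴
The largest gradient is in the 172–208 m interval — the pycnocline.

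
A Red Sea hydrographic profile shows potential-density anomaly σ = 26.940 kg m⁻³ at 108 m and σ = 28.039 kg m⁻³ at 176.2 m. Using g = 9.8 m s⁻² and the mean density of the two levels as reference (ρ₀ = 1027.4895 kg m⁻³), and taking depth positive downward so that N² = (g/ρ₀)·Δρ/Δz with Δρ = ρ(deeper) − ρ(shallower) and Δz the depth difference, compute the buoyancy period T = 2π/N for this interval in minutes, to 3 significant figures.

8.45 min

Δρ = 1028.039 − 1026.940 = 1.099 kg m⁻³ over Δz = 176.2 − 108 = 68.2 m.
N² = (9.8/1027.4895) × (1.099/68.2) = 1.5370 × 10⁻⁴ s⁻².
N = √(1.5370 × 10⁻⁴) = 0.012398 rad s⁻¹, so T = 2π/N = 506.79 s = 8.4465 min ≈ 8.45 min.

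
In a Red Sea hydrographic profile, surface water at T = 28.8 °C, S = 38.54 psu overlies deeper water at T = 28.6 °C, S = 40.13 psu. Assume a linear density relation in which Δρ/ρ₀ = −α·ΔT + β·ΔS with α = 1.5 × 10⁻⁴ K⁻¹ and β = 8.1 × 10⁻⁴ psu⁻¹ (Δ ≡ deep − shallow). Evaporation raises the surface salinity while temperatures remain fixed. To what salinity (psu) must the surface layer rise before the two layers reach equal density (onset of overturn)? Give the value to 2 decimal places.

Neutral buoyancy requires −α(T_deep − T_surf) + β(S_deep − S_surf′) = 0.
S_surf′ = S_deep − (α/β)·ΔT = 40.13 − (1.5 × 10⁻⁴/8.1 × 10⁻⁴)·(-0.2) = 40.1670 psu.
Increase required: 40.1670 − 38.54 = 1.6270 psu.

40.17 psu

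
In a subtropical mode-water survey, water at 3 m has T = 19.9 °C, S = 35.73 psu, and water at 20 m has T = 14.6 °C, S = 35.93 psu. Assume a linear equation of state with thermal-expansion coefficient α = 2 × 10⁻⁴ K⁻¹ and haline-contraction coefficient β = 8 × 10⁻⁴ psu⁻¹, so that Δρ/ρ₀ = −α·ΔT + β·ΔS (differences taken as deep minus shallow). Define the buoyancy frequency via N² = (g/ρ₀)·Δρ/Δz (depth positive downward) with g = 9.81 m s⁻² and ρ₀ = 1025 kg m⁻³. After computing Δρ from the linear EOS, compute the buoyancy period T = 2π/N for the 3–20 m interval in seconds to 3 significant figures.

ΔT = -5.3 K, ΔS = +0.20 psu (deep − shallow).
Δρ/ρ₀ = −αΔT + βΔS = 1.06 × 10⁻³ + 1.60 × 10⁻⁴ = 1.22 × 10⁻³, so Δρ ≈ 1.250 kg m⁻³.
N² = (g/ρ₀)·Δρ/Δz = g·(Δρ/ρ₀)/Δz = 9.81 × 1.22 × 10⁻³ / 17 = 7.0401 × 10⁻⁴ s⁻².
N = √(7.0401 × 10⁻⁴) = 0.026533 rad s⁻¹ → T = 2π/N = 236.81 s ≈ 237 s.

237 s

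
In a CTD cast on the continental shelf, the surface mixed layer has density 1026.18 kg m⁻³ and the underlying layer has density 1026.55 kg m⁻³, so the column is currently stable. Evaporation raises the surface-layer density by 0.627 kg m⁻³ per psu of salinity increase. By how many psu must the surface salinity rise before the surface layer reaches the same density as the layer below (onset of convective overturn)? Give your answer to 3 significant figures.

0.590 psu

Density deficit of the surface layer: 1026.55 − 1026.18 = 0.37 kg m⁻³.
Required change = 0.37 / 0.627 = 0.590 psu.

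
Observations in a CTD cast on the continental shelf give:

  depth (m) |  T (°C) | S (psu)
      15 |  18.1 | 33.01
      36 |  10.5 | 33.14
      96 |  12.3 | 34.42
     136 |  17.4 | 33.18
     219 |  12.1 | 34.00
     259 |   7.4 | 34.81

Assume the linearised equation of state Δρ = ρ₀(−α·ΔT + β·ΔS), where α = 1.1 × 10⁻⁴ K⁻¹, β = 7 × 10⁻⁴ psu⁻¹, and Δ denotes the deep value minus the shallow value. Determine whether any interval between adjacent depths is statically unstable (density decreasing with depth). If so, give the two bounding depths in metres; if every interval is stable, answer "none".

96–136 m

Evaluate Δρ/ρ₀ = −αΔT + βΔS across each adjacent pair:
  15–36 m: −αΔT+βΔS = −(1.1 × 10⁻⁴)(-7.6)+(7 × 10⁻⁴)(+0.13) = 9.3 × 10⁻⁴ → stable
  36–96 m: −αΔT+βΔS = −(1.1 × 10⁻⁴)(+1.8)+(7 × 10⁻⁴)(+1.28) = 7.0 × 10⁻⁴ → stable
  96–136 m: −αΔT+βΔS = −(1.1 × 10⁻⁴)(+5.1)+(7 × 10⁻⁴)(-1.24) = -1.4 × 10⁻³ → UNSTABLE
  136–219 m: −αΔT+βΔS = −(1.1 × 10⁻⁴)(-5.3)+(7 × 10⁻⁴)(+0.82) = 1.2 × 10⁻³ → stable
  219–259 m: −αΔT+βΔS = −(1.1 × 10⁻⁴)(-4.7)+(7 × 10⁻⁴)(+0.81) = 1.1 × 10⁻³ → stable
The 96–136 m interval has Δρ < 0: lighter water underlies denser water.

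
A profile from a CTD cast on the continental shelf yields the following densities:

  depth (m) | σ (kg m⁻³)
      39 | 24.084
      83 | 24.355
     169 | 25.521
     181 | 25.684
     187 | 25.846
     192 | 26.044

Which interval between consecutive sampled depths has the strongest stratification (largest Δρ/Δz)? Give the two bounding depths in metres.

Compute the density gradient over each adjacent pair:
  39–83 m: Δρ/Δz = 0.271/44 = 6.2 × 10⁻³ kg m⁻⁴
  83–169 m: Δρ/Δz = 1.166/86 = 0.014 kg m⁻⁴
  169–181 m: Δρ/Δz = 0.163/12 = 0.014 kg m⁻⁴
  181–187 m: Δρ/Δz = 0.162/6 = 0.027 kg m⁻⁴
  187–192 m: Δρ/Δz = 0.198/5 = 0.040 kg m⁻⁴
The largest gradient is in the 187–192 m interval — the pycnocline.

187–192 m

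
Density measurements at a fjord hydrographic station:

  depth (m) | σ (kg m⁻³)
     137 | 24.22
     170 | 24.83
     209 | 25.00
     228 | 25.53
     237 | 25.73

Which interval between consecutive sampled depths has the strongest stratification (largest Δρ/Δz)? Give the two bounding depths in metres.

209–228 m

Compute the density gradient over each adjacent pair:
  137–170 m: Δρ/Δz = 0.61/33 = 0.018 kg m⁻⁴
  170–209 m: Δρ/Δz = 0.17/39 = 4.4 × 10⁻³ kg m⁻⁴
  209–228 m: Δρ/Δz = 0.53/19 = 0.028 kg m⁻⁴
  228–237 m: Δρ/Δz = 0.20/9 = 0.022 kg m⁻⁴
The largest gradient is in the 209–228 m interval — the pycnocline.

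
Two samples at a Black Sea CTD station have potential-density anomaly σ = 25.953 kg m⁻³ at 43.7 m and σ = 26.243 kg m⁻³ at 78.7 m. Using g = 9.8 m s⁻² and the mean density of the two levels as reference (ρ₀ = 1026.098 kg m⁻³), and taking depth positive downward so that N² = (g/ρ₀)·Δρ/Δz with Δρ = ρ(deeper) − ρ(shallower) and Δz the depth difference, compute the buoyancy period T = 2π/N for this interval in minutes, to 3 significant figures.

Δρ = 1026.243 − 1025.953 = 0.290 kg m⁻³ over Δz = 78.7 − 43.7 = 35 m.
N² = (9.8/1026.098) × (0.290/35) = 7.9135 × 10⁻⁵ s⁻².
N = √(7.9135 × 10⁻⁵) = 8.8958 × 10⁻³ rad s⁻¹, so T = 2π/N = 706.31 s = 11.772 min ≈ 11.8 min.

11.8 min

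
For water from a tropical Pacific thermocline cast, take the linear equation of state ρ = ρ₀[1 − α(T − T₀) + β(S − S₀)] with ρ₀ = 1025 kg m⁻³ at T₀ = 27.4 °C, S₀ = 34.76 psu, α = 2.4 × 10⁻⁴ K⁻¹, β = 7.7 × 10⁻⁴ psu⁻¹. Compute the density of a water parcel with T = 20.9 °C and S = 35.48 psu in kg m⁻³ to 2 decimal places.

1027.17 kg m⁻³

T − T₀ = -6.5 K, S − S₀ = +0.72 psu.
Bracket = 1 − α·(-6.5) + β·(+0.72) = 1 + (2.1144 × 10⁻³) = 1.0021144.
ρ = 1025 × 1.0021144 = 1027.17 kg m⁻³.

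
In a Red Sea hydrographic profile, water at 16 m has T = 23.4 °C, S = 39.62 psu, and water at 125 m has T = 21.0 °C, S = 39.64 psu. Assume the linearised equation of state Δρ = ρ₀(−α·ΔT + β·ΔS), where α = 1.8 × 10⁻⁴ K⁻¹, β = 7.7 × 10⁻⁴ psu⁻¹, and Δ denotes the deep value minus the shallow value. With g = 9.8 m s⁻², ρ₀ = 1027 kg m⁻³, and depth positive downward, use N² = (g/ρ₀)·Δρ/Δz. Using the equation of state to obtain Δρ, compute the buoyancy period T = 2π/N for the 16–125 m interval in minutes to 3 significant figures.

16.5 min

ΔT = -2.4 K, ΔS = +0.02 psu (deep − shallow).
Δρ/ρ₀ = −αΔT + βΔS = 4.32 × 10⁻⁴ + 1.54 × 10⁻⁵ = 4.474 × 10⁻⁴, so Δρ ≈ 0.4595 kg m⁻³.
N² = (g/ρ₀)·Δρ/Δz = g·(Δρ/ρ₀)/Δz = 9.8 × 4.474 × 10⁻⁴ / 109 = 4.0225 × 10⁻⁵ s⁻².
N = √(4.0225 × 10⁻⁵) = 6.3423 × 10⁻³ rad s⁻¹ → T = 2π/N = 990.68 s = 16.511 min ≈ 16.5 min.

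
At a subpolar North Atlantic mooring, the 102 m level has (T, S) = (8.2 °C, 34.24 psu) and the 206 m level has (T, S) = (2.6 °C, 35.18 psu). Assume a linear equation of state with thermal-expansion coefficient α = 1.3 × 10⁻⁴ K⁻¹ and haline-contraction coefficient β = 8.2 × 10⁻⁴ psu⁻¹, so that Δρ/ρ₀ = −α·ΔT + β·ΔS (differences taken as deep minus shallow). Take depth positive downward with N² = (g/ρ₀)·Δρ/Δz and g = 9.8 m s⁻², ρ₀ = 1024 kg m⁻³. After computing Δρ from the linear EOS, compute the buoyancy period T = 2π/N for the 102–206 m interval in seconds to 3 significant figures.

ΔT = -5.6 K, ΔS = +0.94 psu (deep − shallow).
Δρ/ρ₀ = −αΔT + βΔS = 7.28 × 10⁻⁴ + 7.708 × 10⁻⁴ = 1.4988 × 10⁻³, so Δρ ≈ 1.535 kg m⁻³.
N² = (g/ρ₀)·Δρ/Δz = g·(Δρ/ρ₀)/Δz = 9.8 × 1.4988 × 10⁻³ / 104 = 1.4123 × 10⁻⁴ s⁻².
N = √(1.4123 × 10⁻⁴) = 0.011884 rad s⁻¹ → T = 2π/N = 528.71 s ≈ 529 s.

529 s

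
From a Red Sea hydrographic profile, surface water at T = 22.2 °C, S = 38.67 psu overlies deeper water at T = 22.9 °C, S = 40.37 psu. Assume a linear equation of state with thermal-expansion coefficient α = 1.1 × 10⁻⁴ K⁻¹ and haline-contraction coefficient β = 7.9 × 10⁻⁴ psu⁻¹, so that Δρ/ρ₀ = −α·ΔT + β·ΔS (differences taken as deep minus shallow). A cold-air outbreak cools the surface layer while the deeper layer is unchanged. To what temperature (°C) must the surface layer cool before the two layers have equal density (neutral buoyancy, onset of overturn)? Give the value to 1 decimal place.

10.7 °C

Neutral buoyancy requires Δρ = 0, i.e. −α(T_deep − T_surf′) + β(S_deep − S_surf) = 0.
T_surf′ = T_deep − (β/α)·ΔS = 22.9 − (7.9 × 10⁻⁴/1.1 × 10⁻⁴)·(+1.70) = 10.691 °C.
Cooling required: 22.2 − (10.691) = 11.509 °C.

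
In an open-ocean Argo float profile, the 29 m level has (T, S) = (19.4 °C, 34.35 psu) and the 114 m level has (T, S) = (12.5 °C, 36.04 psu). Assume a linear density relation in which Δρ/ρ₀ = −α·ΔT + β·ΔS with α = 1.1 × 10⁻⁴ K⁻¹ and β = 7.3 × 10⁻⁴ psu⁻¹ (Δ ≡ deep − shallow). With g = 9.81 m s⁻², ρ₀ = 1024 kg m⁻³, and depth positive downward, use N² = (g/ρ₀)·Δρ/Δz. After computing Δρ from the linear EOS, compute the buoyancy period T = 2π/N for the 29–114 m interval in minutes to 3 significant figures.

ΔT = -6.9 K, ΔS = +1.69 psu (deep − shallow).
Δρ/ρ₀ = −αΔT + βΔS = 7.59 × 10⁻⁴ + 1.2337 × 10⁻³ = 1.9927 × 10⁻³, so Δρ ≈ 2.041 kg m⁻³.
N² = (g/ρ₀)·Δρ/Δz = g·(Δρ/ρ₀)/Δz = 9.81 × 1.9927 × 10⁻³ / 85 = 2.2998 × 10⁻⁴ s⁻².
N = √(2.2998 × 10⁻⁴) = 0.015165 rad s⁻¹ → T = 2π/N = 414.32 s = 6.9053 min ≈ 6.91 min.

6.91 min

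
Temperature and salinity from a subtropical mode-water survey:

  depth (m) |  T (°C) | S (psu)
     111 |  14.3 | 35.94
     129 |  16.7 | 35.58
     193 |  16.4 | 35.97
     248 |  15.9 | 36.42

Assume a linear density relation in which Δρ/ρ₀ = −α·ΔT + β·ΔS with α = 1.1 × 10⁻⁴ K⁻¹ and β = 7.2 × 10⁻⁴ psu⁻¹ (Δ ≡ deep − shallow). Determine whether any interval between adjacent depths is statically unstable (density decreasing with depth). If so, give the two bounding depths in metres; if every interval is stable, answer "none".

111–129 m

Evaluate Δρ/ρ₀ = −αΔT + βΔS across each adjacent pair:
  111–129 m: −αΔT+βΔS = −(1.1 × 10⁻⁴)(+2.4)+(7.2 × 10⁻⁴)(-0.36) = -5.2 × 10⁻⁴ → UNSTABLE
  129–193 m: −αΔT+βΔS = −(1.1 × 10⁻⁴)(-0.3)+(7.2 × 10⁻⁴)(+0.39) = 3.1 × 10⁻⁴ → stable
  193–248 m: −αΔT+βΔS = −(1.1 × 10⁻⁴)(-0.5)+(7.2 × 10⁻⁴)(+0.45) = 3.8 × 10⁻⁴ → stable
The 111–129 m interval has Δρ < 0: lighter water underlies denser water.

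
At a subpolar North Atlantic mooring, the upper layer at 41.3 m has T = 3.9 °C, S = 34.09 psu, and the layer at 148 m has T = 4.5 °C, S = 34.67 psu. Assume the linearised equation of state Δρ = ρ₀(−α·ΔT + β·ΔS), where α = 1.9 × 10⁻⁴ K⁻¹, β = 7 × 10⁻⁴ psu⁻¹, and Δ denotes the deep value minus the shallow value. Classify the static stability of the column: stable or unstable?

stable

ΔT = 4.5 − 3.9 = +0.6 K and ΔS = 34.67 − 34.09 = +0.58 psu (deep − shallow).
−αΔT = -1.14 × 10⁻⁴; βΔS = 4.06 × 10⁻⁴; sum Δρ/ρ₀ = 2.92 × 10⁻⁴.
Δρ/ρ₀ > 0, so Δρ > 0: deeper water is denser → statically stable.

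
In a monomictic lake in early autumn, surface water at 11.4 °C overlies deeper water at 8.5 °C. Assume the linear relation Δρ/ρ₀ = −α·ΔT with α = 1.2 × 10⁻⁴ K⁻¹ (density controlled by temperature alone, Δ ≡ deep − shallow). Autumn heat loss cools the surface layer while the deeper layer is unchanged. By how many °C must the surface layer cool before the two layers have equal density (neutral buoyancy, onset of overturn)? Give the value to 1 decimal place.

2.9 °C

With temperature the only control, equal density requires T_surf′ = T_deep.
T_surf′ = 8.5 °C.
Cooling required: 11.4 − 8.5 = 2.9 °C.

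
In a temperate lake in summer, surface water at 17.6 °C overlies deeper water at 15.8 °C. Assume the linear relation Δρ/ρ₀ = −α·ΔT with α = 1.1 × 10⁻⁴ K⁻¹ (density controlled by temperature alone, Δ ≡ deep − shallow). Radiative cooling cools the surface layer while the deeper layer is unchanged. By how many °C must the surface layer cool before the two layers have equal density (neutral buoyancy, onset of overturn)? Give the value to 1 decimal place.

With temperature the only control, equal density requires T_surf′ = T_deep.
T_surf′ = 15.8 °C.
Cooling required: 17.6 − 15.8 = 1.8 °C.

1.8 °C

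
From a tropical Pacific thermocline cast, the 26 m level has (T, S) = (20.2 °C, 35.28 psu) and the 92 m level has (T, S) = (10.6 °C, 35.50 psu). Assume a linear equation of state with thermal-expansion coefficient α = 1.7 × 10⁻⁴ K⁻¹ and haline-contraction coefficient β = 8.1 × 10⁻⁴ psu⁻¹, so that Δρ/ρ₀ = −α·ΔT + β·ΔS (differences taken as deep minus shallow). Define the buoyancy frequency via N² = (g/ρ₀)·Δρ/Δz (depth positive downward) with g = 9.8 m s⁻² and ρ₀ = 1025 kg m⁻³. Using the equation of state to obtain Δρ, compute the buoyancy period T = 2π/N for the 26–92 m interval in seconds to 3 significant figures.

383 s

ΔT = -9.6 K, ΔS = +0.22 psu (deep − shallow).
Δρ/ρ₀ = −αΔT + βΔS = 1.632 × 10⁻³ + 1.782 × 10⁻⁴ = 1.8102 × 10⁻³, so Δρ ≈ 1.855 kg m⁻³.
N² = (g/ρ₀)·Δρ/Δz = g·(Δρ/ρ₀)/Δz = 9.8 × 1.8102 × 10⁻³ / 66 = 2.6879 × 10⁻⁴ s⁻².
N = √(2.6879 × 10⁻⁴) = 0.016395 rad s⁻¹ → T = 2π/N = 383.24 s ≈ 383 s.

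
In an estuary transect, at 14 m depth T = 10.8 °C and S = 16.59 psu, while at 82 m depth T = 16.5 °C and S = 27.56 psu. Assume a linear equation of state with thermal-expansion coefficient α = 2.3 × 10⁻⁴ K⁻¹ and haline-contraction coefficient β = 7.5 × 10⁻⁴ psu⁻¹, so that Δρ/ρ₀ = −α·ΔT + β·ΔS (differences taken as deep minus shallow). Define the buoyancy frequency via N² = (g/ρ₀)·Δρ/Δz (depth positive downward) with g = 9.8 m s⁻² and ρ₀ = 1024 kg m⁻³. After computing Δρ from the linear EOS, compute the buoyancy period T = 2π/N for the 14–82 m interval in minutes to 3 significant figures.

ΔT = +5.7 K, ΔS = +10.97 psu (deep − shallow).
Δρ/ρ₀ = −αΔT + βΔS = -1.311 × 10⁻³ + 8.2275 × 10⁻³ = 6.9165 × 10⁻³, so Δρ ≈ 7.082 kg m⁻³.
N² = (g/ρ₀)·Δρ/Δz = g·(Δρ/ρ₀)/Δz = 9.8 × 6.9165 × 10⁻³ / 68 = 9.9679 × 10⁻⁴ s⁻².
N = √(9.9679 × 10⁻⁴) = 0.031572 rad s⁻¹ → T = 2π/N = 199.01 s = 3.3168 min ≈ 3.32 min.

3.32 min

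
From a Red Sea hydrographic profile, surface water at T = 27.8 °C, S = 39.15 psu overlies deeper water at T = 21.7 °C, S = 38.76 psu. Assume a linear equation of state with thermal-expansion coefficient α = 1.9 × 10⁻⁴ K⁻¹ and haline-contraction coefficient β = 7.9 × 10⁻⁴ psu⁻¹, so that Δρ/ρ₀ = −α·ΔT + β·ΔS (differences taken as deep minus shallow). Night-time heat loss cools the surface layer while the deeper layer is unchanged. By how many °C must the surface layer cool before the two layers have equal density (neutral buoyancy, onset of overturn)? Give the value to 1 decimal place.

4.5 °C

Neutral buoyancy requires Δρ = 0, i.e. −α(T_deep − T_surf′) + β(S_deep − S_surf) = 0.
T_surf′ = T_deep − (β/α)·ΔS = 21.7 − (7.9 × 10⁻⁴/1.9 × 10⁻⁴)·(-0.39) = 23.322 °C.
Cooling required: 27.8 − (23.322) = 4.478 °C.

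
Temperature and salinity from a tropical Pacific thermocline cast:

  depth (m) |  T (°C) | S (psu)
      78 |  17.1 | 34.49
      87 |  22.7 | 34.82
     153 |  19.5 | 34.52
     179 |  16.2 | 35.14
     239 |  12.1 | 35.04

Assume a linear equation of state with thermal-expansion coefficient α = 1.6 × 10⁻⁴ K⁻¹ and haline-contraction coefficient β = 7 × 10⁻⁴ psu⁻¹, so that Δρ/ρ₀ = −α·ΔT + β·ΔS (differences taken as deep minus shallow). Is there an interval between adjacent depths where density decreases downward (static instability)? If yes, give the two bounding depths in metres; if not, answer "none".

Evaluate Δρ/ρ₀ = −αΔT + βΔS across each adjacent pair:
  78–87 m: −αΔT+βΔS = −(1.6 × 10⁻⁴)(+5.6)+(7 × 10⁻⁴)(+0.33) = -6.7 × 10⁻⁴ → UNSTABLE
  87–153 m: −αΔT+βΔS = −(1.6 × 10⁻⁴)(-3.2)+(7 × 10⁻⁴)(-0.30) = 3.0 × 10⁻⁴ → stable
  153–179 m: −αΔT+βΔS = −(1.6 × 10⁻⁴)(-3.3)+(7 × 10⁻⁴)(+0.62) = 9.6 × 10⁻⁴ → stable
  179–239 m: −αΔT+βΔS = −(1.6 × 10⁻⁴)(-4.1)+(7 × 10⁻⁴)(-0.10) = 5.9 × 10⁻⁴ → stable
The 78–87 m interval has Δρ < 0: lighter water underlies denser water.

78–87 m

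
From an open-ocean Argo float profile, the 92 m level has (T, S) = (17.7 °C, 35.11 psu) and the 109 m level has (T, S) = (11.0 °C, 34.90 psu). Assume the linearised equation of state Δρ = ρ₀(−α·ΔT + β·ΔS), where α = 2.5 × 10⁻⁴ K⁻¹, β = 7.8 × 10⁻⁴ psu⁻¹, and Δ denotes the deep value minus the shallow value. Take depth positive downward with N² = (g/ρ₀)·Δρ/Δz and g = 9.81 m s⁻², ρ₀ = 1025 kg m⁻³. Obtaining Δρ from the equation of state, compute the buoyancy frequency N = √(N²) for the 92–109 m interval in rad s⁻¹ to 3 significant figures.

ΔT = -6.7 K, ΔS = -0.21 psu (deep − shallow).
Δρ/ρ₀ = −αΔT + βΔS = 1.675 × 10⁻³ − 1.638 × 10⁻⁴ = 1.5112 × 10⁻³, so Δρ ≈ 1.549 kg m⁻³.
N² = (g/ρ₀)·Δρ/Δz = g·(Δρ/ρ₀)/Δz = 9.81 × 1.5112 × 10⁻³ / 17 = 8.7205 × 10⁻⁴ s⁻².
N = √(8.7205 × 10⁻⁴) = 0.029530 rad s⁻¹ ≈ 0.0295 rad s⁻¹.

0.0295 rad s⁻¹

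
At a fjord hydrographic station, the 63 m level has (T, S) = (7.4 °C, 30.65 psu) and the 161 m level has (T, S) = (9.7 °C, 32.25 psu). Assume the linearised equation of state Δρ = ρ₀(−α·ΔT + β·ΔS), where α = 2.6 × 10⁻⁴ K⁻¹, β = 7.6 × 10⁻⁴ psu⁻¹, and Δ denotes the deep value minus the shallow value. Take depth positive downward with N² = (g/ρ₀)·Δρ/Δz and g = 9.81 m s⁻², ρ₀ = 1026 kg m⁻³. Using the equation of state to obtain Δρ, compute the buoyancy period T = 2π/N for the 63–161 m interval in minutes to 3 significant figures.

13.3 min

ΔT = +2.3 K, ΔS = +1.60 psu (deep − shallow).
Δρ/ρ₀ = −αΔT + βΔS = -5.98 × 10⁻⁴ + 1.216 × 10⁻³ = 6.18 × 10⁻⁴, so Δρ ≈ 0.6341 kg m⁻³.
N² = (g/ρ₀)·Δρ/Δz = g·(Δρ/ρ₀)/Δz = 9.81 × 6.18 × 10⁻⁴ / 98 = 6.1863 × 10⁻⁵ s⁻².
N = √(6.1863 × 10⁻⁵) = 7.8653 × 10⁻³ rad s⁻¹ → T = 2π/N = 798.85 s = 13.314 min ≈ 13.3 min.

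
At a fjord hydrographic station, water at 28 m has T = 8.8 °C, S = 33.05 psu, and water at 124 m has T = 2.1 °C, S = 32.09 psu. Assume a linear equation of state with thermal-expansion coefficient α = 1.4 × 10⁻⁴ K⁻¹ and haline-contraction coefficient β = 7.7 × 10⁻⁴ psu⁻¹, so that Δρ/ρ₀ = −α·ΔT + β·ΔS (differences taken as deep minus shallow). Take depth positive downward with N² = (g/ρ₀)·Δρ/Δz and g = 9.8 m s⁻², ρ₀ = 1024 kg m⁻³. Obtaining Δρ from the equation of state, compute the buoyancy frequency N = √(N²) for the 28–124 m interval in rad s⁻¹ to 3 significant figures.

ΔT = -6.7 K, ΔS = -0.96 psu (deep − shallow).
Δρ/ρ₀ = −αΔT + βΔS = 9.38 × 10⁻⁴ − 7.392 × 10⁻⁴ = 1.988 × 10⁻⁴, so Δρ ≈ 0.2036 kg m⁻³.
N² = (g/ρ₀)·Δρ/Δz = g·(Δρ/ρ₀)/Δz = 9.8 × 1.988 × 10⁻⁴ / 96 = 2.0294 × 10⁻⁵ s⁻².
N = √(2.0294 × 10⁻⁵) = 4.5049 × 10⁻³ rad s⁻¹ ≈ 4.50 × 10⁻³ rad s⁻¹.

4.50 × 10⁻³ rad s⁻¹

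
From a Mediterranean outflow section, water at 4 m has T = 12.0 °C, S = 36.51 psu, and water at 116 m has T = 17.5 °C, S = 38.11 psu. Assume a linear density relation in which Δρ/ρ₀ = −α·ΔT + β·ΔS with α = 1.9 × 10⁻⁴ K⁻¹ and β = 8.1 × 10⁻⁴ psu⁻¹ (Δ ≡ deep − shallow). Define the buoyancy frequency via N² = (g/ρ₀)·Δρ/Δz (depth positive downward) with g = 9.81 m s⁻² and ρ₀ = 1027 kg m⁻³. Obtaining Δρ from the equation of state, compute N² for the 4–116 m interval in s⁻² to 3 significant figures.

ΔT = +5.5 K, ΔS = +1.60 psu (deep − shallow).
Δρ/ρ₀ = −αΔT + βΔS = -1.045 × 10⁻³ + 1.296 × 10⁻³ = 2.51 × 10⁻⁴, so Δρ ≈ 0.2578 kg m⁻³.
N² = (g/ρ₀)·Δρ/Δz = g·(Δρ/ρ₀)/Δz = 9.81 × 2.51 × 10⁻⁴ / 112 = 2.1985 × 10⁻⁵ s⁻² ≈ 2.20 × 10⁻⁵ s⁻².

2.20 × 10⁻⁵ s⁻²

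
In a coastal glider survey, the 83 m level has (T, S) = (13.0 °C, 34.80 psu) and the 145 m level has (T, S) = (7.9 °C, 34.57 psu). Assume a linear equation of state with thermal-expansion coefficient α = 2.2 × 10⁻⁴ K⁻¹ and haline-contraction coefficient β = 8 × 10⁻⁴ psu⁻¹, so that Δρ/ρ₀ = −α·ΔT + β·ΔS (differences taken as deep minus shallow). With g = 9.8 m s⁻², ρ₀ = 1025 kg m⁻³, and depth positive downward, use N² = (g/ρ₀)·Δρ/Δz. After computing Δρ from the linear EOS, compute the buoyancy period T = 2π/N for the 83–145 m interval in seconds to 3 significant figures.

ΔT = -5.1 K, ΔS = -0.23 psu (deep − shallow).
Δρ/ρ₀ = −αΔT + βΔS = 1.122 × 10⁻³ − 1.84 × 10⁻⁴ = 9.38 × 10⁻⁴, so Δρ ≈ 0.9614 kg m⁻³.
N² = (g/ρ₀)·Δρ/Δz = g·(Δρ/ρ₀)/Δz = 9.8 × 9.38 × 10⁻⁴ / 62 = 1.4826 × 10⁻⁴ s⁻².
N = √(1.4826 × 10⁻⁴) = 0.012176 rad s⁻¹ → T = 2π/N = 516.03 s ≈ 516 s.

516 s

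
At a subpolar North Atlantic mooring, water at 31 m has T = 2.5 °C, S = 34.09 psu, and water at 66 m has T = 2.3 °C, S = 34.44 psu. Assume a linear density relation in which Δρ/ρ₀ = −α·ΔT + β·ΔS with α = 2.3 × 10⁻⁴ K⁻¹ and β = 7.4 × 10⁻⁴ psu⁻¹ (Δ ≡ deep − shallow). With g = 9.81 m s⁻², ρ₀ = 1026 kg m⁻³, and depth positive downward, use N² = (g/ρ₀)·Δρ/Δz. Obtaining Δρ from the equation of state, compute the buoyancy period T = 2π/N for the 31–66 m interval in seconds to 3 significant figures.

680 s

ΔT = -0.2 K, ΔS = +0.35 psu (deep − shallow).
Δρ/ρ₀ = −αΔT + βΔS = 4.60 × 10⁻⁵ + 2.59 × 10⁻⁴ = 3.05 × 10⁻⁴, so Δρ ≈ 0.3129 kg m⁻³.
N² = (g/ρ₀)·Δρ/Δz = g·(Δρ/ρ₀)/Δz = 9.81 × 3.05 × 10⁻⁴ / 35 = 8.5487 × 10⁻⁵ s⁻².
N = √(8.5487 × 10⁻⁵) = 9.2459 × 10⁻³ rad s⁻¹ → T = 2π/N = 679.56 s ≈ 680 s.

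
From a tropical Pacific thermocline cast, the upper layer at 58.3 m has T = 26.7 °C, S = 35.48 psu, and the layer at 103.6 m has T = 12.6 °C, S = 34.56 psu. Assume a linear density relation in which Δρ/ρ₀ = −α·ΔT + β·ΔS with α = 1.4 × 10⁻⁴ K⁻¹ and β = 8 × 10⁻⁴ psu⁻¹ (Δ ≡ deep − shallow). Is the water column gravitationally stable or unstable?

ΔT = 12.6 − 26.7 = -14.1 K and ΔS = 34.56 − 35.48 = -0.92 psu (deep − shallow).
−αΔT = 1.974 × 10⁻³; βΔS = -7.36 × 10⁻⁴; sum Δρ/ρ₀ = 1.238 × 10⁻³.
Δρ/ρ₀ > 0, so Δρ > 0: deeper water is denser → statically stable.

stable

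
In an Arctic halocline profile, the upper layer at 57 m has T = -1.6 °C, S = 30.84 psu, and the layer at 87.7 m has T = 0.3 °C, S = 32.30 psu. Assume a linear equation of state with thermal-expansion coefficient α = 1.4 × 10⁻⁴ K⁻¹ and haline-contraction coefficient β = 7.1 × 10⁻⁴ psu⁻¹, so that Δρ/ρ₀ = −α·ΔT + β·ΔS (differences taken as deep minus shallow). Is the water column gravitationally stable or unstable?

ΔT = 0.3 − -1.6 = +1.9 K and ΔS = 32.30 − 30.84 = +1.46 psu (deep − shallow).
−αΔT = -2.66 × 10⁻⁴; βΔS = 1.0366 × 10⁻³; sum Δρ/ρ₀ = 7.706 × 10⁻⁴.
Δρ/ρ₀ > 0, so Δρ > 0: deeper water is denser → statically stable.

stable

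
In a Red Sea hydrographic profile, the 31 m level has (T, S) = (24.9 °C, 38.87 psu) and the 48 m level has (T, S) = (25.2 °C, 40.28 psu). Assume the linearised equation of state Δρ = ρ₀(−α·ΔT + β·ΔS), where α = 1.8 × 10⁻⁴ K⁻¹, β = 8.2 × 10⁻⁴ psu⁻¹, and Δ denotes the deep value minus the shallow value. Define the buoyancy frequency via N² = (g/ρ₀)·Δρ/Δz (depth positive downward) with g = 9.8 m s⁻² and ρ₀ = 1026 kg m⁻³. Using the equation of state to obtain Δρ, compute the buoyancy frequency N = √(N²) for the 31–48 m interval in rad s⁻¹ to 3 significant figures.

0.0252 rad s⁻¹

ΔT = +0.3 K, ΔS = +1.41 psu (deep − shallow).
Δρ/ρ₀ = −αΔT + βΔS = -5.40 × 10⁻⁵ + 1.1562 × 10⁻³ = 1.1022 × 10⁻³, so Δρ ≈ 1.131 kg m⁻³.
N² = (g/ρ₀)·Δρ/Δz = g·(Δρ/ρ₀)/Δz = 9.8 × 1.1022 × 10⁻³ / 17 = 6.3539 × 10⁻⁴ s⁻².
N = √(6.3539 × 10⁻⁴) = 0.025207 rad s⁻¹ ≈ 0.0252 rad s⁻¹.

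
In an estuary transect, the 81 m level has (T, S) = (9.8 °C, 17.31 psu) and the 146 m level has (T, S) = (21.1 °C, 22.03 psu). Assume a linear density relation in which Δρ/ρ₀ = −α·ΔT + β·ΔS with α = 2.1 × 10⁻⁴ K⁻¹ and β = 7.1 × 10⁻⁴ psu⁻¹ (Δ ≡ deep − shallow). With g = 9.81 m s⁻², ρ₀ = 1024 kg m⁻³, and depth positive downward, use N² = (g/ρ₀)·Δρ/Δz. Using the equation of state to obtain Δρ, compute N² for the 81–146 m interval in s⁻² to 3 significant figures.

ΔT = +11.3 K, ΔS = +4.72 psu (deep − shallow).
Δρ/ρ₀ = −αΔT + βΔS = -2.373 × 10⁻³ + 3.3512 × 10⁻³ = 9.782 × 10⁻⁴, so Δρ ≈ 1.002 kg m⁻³.
N² = (g/ρ₀)·Δρ/Δz = g·(Δρ/ρ₀)/Δz = 9.81 × 9.782 × 10⁻⁴ / 65 = 1.4763 × 10⁻⁴ s⁻² ≈ 1.48 × 10⁻⁴ s⁻².

1.48 × 10⁻⁴ s⁻²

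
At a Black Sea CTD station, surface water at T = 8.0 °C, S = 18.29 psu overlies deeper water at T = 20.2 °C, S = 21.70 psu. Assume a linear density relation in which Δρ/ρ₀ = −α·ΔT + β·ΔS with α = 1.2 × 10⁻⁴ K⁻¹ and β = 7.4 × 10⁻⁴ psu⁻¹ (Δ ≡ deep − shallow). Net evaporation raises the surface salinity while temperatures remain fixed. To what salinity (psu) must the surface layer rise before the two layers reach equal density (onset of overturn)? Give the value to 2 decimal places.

Neutral buoyancy requires −α(T_deep − T_surf) + β(S_deep − S_surf′) = 0.
S_surf′ = S_deep − (α/β)·ΔT = 21.70 − (1.2 × 10⁻⁴/7.4 × 10⁻⁴)·(+12.2) = 19.7216 psu.
Increase required: 19.7216 − 18.29 = 1.4316 psu.

19.72 psu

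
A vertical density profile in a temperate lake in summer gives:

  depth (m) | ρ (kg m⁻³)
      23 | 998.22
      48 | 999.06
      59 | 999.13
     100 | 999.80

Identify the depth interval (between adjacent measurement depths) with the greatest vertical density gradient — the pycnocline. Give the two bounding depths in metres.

23–48 m

Compute the density gradient over each adjacent pair:
  23–48 m: Δρ/Δz = 0.84/25 = 0.034 kg m⁻⁴
  48–59 m: Δρ/Δz = 0.07/11 = 6.4 × 10⁻³ kg m⁻⁴
  59–100 m: Δρ/Δz = 0.67/41 = 0.016 kg m⁻⁴
The largest gradient is in the 23–48 m interval — the pycnocline.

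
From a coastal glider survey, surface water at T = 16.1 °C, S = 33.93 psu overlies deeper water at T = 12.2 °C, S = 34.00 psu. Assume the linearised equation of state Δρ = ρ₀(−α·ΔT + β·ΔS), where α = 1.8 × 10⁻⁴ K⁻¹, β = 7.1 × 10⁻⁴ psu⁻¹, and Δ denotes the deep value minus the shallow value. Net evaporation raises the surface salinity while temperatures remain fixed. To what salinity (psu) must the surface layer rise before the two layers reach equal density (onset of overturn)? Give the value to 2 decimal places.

34.99 psu

Neutral buoyancy requires −α(T_deep − T_surf) + β(S_deep − S_surf′) = 0.
S_surf′ = S_deep − (α/β)·ΔT = 34.00 − (1.8 × 10⁻⁴/7.1 × 10⁻⁴)·(-3.9) = 34.9887 psu.
Increase required: 34.9887 − 33.93 = 1.0587 psu.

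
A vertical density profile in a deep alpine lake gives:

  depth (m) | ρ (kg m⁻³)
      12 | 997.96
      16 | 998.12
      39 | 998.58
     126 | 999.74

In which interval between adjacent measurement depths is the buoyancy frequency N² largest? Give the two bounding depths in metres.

Compute the density gradient over each adjacent pair:
  12–16 m: Δρ/Δz = 0.16/4 = 0.040 kg m⁻⁴
  16–39 m: Δρ/Δz = 0.46/23 = 0.020 kg m⁻⁴
  39–126 m: Δρ/Δz = 1.16/87 = 0.013 kg m⁻⁴
The largest gradient is in the 12–16 m interval — the pycnocline.

12–16 m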